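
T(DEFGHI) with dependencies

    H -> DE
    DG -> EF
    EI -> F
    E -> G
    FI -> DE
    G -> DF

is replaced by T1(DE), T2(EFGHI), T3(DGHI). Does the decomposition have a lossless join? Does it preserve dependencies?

lossless and dependency-preserving

Lossless test (chase): Rows 2 and 3 agree on H; apply H→DE and equate their DE entries. Rows 2 and 3 agree on DG; apply DG→EF and equate their EF entries. Rows 1 and 2 agree on E; apply E→G and equate their G entries. Rows 1 and 2 agree on G; apply G→DF and equate their DF entries. Row 2 is now all distinguished symbols — the join is lossless.
Dependency preservation: H → DE; DG → EF; FI → DE; G → DF are not contained in any single fragment, but the restricted closure of each left-hand side across the fragments still reaches the right-hand side; the remaining FDs each lie inside some fragment. All dependencies are preserved.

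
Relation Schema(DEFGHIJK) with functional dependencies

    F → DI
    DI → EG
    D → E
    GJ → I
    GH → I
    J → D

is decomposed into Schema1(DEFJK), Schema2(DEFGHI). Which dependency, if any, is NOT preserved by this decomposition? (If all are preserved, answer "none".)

Check GJ → I: no single fragment contains all of {GIJ}, and the restricted closure of {GJ} across the fragments never reaches {I}.
F → DI is preserved.
DI → EG is preserved.
D → E is preserved.
GH → I is preserved.
J → D is preserved.

GJ → I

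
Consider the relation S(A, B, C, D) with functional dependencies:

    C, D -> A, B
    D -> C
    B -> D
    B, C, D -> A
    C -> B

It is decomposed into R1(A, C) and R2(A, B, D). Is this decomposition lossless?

Common attributes: R1 ∩ R2 = {A}.
No dependency enlarges {A}, so (A)⁺ = {A}.
The closure contains neither all of R1 = {A, C} nor all of R2 = {A, B, D}, so the common attributes are not a superkey of either fragment. The join is lossy.

No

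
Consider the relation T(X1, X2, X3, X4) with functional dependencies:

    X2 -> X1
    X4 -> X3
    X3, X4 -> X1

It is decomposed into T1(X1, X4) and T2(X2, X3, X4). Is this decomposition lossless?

Common attributes: T1 ∩ T2 = {X4}.
Closure of {X4}: X4 → X3 applies, adding X3; X3, X4 → X1 applies, adding X1. So (X4)⁺ = {X1, X3, X4}.
This closure contains every attribute of T1, so T1 ∩ T2 → T1. The join is lossless.

Yes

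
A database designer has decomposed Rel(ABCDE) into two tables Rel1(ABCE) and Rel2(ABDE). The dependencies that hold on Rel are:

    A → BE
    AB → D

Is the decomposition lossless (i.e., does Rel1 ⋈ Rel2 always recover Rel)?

Yes

Common attributes: Rel1 ∩ Rel2 = {ABE}.
Closure of {ABE}: AB → D applies, adding D. So (ABE)⁺ = {ABDE}.
This closure contains every attribute of Rel2, so Rel1 ∩ Rel2 → Rel2. The join is lossless.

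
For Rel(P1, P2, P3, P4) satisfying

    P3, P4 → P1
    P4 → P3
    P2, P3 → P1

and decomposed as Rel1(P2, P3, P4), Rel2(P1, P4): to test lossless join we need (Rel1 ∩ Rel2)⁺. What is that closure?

P1, P3, P4

Rel1 ∩ Rel2 = {P4}.
P4 → P3 applies, adding P3
P3, P4 → P1 applies, adding P1
Closure: {P1, P3, P4}.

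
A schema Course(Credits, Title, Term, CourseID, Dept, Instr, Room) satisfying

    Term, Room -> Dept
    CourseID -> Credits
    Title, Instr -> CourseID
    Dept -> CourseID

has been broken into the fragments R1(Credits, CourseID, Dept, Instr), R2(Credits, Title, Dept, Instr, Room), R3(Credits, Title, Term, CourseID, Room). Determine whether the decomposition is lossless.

No

Chase test. Columns are Credits, Title, Term, CourseID, Dept, Instr, Room; row i has aⱼ where attribute j ∈ Ri, else bᵢⱼ.
Initial tableau (one row per fragment):
  row 1: a1 b12 b13 a4 a5 a6 b17
  row 2: a1 a2 b23 b24 a5 a6 a7
  row 3: a1 a2 a3 a4 b35 b36 a7
Rows 1 and 2 agree on Dept; apply Dept→CourseID and equate their CourseID entries.
No row becomes fully distinguished — the join is lossy.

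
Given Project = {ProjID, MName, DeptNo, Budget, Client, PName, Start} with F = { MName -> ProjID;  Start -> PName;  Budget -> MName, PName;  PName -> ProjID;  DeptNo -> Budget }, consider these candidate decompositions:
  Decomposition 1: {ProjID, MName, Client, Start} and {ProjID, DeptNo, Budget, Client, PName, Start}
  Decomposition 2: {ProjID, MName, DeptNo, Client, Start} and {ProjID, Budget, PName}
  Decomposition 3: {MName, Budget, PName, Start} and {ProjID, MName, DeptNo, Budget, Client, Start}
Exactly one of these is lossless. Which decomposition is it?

Decomposition 3

Decomposition 1: common = {ProjID, Client, Start}, closure = {ProjID, Client, PName, Start} → lossy.
Decomposition 2: common = {ProjID}, closure = {ProjID} → lossy.
Decomposition 3: common = {MName, Budget, Start}, closure = {ProjID, MName, Budget, PName, Start} → lossless.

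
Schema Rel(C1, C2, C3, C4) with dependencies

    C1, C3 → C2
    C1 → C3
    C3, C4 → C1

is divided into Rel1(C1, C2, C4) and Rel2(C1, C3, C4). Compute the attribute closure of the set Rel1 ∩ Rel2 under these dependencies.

Rel1 ∩ Rel2 = {C1, C4}.
C1 → C3 applies, adding C3
C1, C3 → C2 applies, adding C2
Closure: {C1, C2, C3, C4}.

C1, C2, C3, C4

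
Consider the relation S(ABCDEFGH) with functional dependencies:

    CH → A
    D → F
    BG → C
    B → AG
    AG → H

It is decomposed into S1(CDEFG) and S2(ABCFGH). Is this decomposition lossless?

Common attributes: S1 ∩ S2 = {CFG}.
No dependency enlarges {CFG}, so (CFG)⁺ = {CFG}.
The closure contains neither all of S1 = {CDEFG} nor all of S2 = {ABCFGH}, so the common attributes are not a superkey of either fragment. The join is lossy.

No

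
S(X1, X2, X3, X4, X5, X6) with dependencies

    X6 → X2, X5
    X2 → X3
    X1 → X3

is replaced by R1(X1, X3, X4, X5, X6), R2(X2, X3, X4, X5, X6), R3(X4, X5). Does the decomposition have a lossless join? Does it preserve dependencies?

lossless and dependency-preserving

Lossless test (chase): Rows 1 and 2 agree on X6; apply X6→X2, X5 and equate their X2, X5 entries. Row 1 is now all distinguished symbols — the join is lossless.
Dependency preservation: every FD's attributes lie within a single fragment, so each can be enforced locally — preserved.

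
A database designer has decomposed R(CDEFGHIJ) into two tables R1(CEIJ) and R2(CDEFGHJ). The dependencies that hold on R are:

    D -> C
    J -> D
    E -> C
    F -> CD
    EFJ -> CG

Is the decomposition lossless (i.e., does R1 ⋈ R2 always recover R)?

Common attributes: R1 ∩ R2 = {CEJ}.
Closure of {CEJ}: J → D applies, adding D. So (CEJ)⁺ = {CDEJ}.
The closure contains neither all of R1 = {CEIJ} nor all of R2 = {CDEFGHJ}, so the common attributes are not a superkey of either fragment. The join is lossy.

No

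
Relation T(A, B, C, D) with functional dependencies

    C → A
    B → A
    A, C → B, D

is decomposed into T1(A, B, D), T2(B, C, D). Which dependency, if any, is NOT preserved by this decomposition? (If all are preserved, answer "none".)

C → A: restricted closure across fragments reaches A.
B → A lies within T1.
A, C → B, D: restricted closure across fragments reaches B, D.
Every dependency is enforceable on the fragments, so the decomposition is dependency-preserving.

none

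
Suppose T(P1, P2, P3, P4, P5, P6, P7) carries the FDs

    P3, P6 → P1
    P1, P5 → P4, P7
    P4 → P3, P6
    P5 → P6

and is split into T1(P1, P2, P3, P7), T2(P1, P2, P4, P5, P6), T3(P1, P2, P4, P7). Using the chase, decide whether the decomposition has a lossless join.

No

Chase test. Columns are P1, P2, P3, P4, P5, P6, P7; row i has aⱼ where attribute j ∈ Ti, else bᵢⱼ.
Initial tableau (one row per fragment):
  row 1: a1 a2 a3 b14 b15 b16 a7
  row 2: a1 a2 b23 a4 a5 a6 b27
  row 3: a1 a2 b33 a4 b35 b36 a7
Rows 2 and 3 agree on P4; apply P4→P3, P6 and equate their P3, P6 entries.
No row becomes fully distinguished — the join is lossy.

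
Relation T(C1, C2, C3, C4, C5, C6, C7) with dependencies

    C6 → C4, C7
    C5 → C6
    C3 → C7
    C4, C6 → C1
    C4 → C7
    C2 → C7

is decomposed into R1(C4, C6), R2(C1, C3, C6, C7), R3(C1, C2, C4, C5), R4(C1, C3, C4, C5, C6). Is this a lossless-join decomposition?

No

Chase test. Columns are C1, C2, C3, C4, C5, C6, C7; row i has aⱼ where attribute j ∈ Ri, else bᵢⱼ.
Initial tableau (one row per fragment):
  row 1: b11 b12 b13 a4 b15 a6 b17
  row 2: a1 b22 a3 b24 b25 a6 a7
  row 3: a1 a2 b33 a4 a5 b36 b37
  row 4: a1 b42 a3 a4 a5 a6 b47
Rows 1 and 2 agree on C6; apply C6→C4, C7 and equate their C4, C7 entries.
Rows 1 and 4 agree on C6; apply C6→C4, C7 and equate their C4, C7 entries.
Rows 3 and 4 agree on C5; apply C5→C6 and equate their C6 entries.
Rows 1 and 2 agree on C4, C6; apply C4, C6→C1 and equate their C1 entries.
Rows 1 and 3 agree on C4; apply C4→C7 and equate their C7 entries.
No row becomes fully distinguished — the join is lossy.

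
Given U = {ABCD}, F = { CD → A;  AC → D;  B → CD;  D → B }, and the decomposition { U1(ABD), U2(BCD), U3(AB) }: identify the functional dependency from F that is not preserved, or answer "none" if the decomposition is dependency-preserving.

Check AC → D: no single fragment contains all of {ACD}, and the restricted closure of {AC} across the fragments never reaches {D}.
CD → A is preserved.
B → CD is preserved.
D → B is preserved.

AC → D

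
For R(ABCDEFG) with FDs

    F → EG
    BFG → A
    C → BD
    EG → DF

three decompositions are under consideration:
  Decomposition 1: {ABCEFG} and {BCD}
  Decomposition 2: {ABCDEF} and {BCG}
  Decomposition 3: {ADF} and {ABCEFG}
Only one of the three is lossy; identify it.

Decomposition 1: common = {BC}, closure = {BCD} → lossless.
Decomposition 2: common = {BC}, closure = {BCD} → lossy.
Decomposition 3: common = {AF}, closure = {ADEFG} → lossless.

Decomposition 2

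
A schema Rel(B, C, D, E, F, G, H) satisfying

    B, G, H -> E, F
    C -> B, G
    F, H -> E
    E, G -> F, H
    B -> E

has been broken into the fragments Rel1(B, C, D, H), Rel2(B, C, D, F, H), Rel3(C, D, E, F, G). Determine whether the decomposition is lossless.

Yes

Chase test. Columns are B, C, D, E, F, G, H; row i has aⱼ where attribute j ∈ Reli, else bᵢⱼ.
Initial tableau (one row per fragment):
  row 1: a1 a2 a3 b14 b15 b16 a7
  row 2: a1 a2 a3 b24 a5 b26 a7
  row 3: b31 a2 a3 a4 a5 a6 b37
Rows 1 and 2 agree on C; apply C→B, G and equate their B, G entries.
Rows 1 and 3 agree on C; apply C→B, G and equate their B, G entries.
Rows 1 and 2 agree on B; apply B→E and equate their E entries.
Rows 1 and 3 agree on B; apply B→E and equate their E entries.
Rows 1 and 2 agree on B, G, H; apply B, G, H→E, F and equate their E, F entries.
Rows 1 and 3 agree on E, G; apply E, G→F, H and equate their F, H entries.
Row 1 is now all distinguished symbols — the join is lossless.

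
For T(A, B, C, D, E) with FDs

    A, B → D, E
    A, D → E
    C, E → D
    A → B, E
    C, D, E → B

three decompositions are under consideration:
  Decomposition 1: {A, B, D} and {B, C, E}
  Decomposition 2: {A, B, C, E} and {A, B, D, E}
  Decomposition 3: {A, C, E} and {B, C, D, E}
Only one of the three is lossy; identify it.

Decomposition 1

Decomposition 1: common = {B}, closure = {B} → lossy.
Decomposition 2: common = {A, B, E}, closure = {A, B, D, E} → lossless.
Decomposition 3: common = {C, E}, closure = {B, C, D, E} → lossless.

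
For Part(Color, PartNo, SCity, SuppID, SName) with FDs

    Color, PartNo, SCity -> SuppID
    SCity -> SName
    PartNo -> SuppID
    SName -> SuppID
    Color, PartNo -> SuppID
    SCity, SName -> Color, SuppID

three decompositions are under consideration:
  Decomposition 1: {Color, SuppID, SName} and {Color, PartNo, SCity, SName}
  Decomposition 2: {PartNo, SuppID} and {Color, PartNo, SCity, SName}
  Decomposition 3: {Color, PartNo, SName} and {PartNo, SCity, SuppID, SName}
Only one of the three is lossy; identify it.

Decomposition 1: common = {Color, SName}, closure = {Color, SuppID, SName} → lossless.
Decomposition 2: common = {PartNo}, closure = {PartNo, SuppID} → lossless.
Decomposition 3: common = {PartNo, SName}, closure = {PartNo, SuppID, SName} → lossy.

Decomposition 3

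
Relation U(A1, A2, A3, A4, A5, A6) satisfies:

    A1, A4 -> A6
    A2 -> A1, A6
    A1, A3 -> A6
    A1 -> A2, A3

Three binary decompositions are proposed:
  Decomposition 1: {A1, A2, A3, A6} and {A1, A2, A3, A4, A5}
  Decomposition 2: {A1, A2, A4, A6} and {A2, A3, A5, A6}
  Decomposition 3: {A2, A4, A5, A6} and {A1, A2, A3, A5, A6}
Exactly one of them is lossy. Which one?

Decomposition 2

Decomposition 1: common = {A1, A2, A3}, closure = {A1, A2, A3, A6} → lossless.
Decomposition 2: common = {A2, A6}, closure = {A1, A2, A3, A6} → lossy.
Decomposition 3: common = {A2, A5, A6}, closure = {A1, A2, A3, A5, A6} → lossless.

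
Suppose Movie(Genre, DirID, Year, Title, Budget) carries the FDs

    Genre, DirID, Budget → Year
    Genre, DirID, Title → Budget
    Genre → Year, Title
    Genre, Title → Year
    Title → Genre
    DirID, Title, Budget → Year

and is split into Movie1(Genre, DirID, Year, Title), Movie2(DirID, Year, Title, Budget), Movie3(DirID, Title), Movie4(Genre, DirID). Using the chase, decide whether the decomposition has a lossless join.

Chase test. Columns are Genre, DirID, Year, Title, Budget; row i has aⱼ where attribute j ∈ Moviei, else bᵢⱼ.
Initial tableau (one row per fragment):
  row 1: a1 a2 a3 a4 b15
  row 2: b21 a2 a3 a4 a5
  row 3: b31 a2 b33 a4 b35
  row 4: a1 a2 b43 b44 b45
Rows 1 and 4 agree on Genre; apply Genre→Year, Title and equate their Year, Title entries.
Rows 1 and 2 agree on Title; apply Title→Genre and equate their Genre entries.
Rows 1 and 3 agree on Title; apply Title→Genre and equate their Genre entries.
Rows 1 and 2 agree on Genre, DirID, Title; apply Genre, DirID, Title→Budget and equate their Budget entries.
Rows 1 and 3 agree on Genre, DirID, Title; apply Genre, DirID, Title→Budget and equate their Budget entries.
Rows 1 and 4 agree on Genre, DirID, Title; apply Genre, DirID, Title→Budget and equate their Budget entries.
Rows 1 and 3 agree on Genre; apply Genre→Year, Title and equate their Year, Title entries.
Row 1 is now all distinguished symbols — the join is lossless.

Yes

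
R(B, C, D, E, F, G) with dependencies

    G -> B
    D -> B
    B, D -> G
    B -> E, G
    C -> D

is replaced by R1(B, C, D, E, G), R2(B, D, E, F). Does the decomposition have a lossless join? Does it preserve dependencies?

lossy but dependency-preserving

Lossless test: (B, D, E)⁺ = {B, D, E, G}, which is a superkey of neither fragment — lossy.
Dependency preservation: every FD's attributes lie within a single fragment, so each can be enforced locally — preserved.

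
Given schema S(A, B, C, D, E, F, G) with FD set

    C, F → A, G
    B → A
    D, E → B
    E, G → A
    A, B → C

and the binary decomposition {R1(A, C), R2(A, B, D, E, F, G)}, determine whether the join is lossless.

Common attributes: R1 ∩ R2 = {A}.
No dependency enlarges {A}, so (A)⁺ = {A}.
The closure contains neither all of R1 = {A, C} nor all of R2 = {A, B, D, E, F, G}, so the common attributes are not a superkey of either fragment. The join is lossy.

No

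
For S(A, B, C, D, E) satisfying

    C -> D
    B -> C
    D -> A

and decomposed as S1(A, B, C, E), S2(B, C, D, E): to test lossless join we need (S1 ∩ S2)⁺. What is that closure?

A, B, C, D, E

S1 ∩ S2 = {B, C, E}.
C → D applies, adding D
D → A applies, adding A
Closure: {A, B, C, D, E}.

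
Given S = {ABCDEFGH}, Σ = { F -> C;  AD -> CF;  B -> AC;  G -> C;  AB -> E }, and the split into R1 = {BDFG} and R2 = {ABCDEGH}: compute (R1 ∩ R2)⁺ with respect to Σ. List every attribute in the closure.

R1 ∩ R2 = {BDG}.
B → AC applies, adding AC
AB → E applies, adding E
AD → CF applies, adding F
Closure: {ABCDEFG}.

ABCDEFG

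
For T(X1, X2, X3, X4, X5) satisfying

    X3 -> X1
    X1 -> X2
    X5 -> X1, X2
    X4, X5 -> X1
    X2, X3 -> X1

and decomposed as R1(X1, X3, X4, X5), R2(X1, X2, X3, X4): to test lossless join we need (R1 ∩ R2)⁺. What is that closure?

X1, X2, X3, X4

R1 ∩ R2 = {X1, X3, X4}.
X1 → X2 applies, adding X2
Closure: {X1, X2, X3, X4}.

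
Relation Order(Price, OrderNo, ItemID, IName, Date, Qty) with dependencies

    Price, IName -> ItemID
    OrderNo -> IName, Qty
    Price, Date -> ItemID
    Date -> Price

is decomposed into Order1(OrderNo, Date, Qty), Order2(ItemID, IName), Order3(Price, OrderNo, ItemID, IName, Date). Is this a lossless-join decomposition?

Yes

Chase test. Columns are Price, OrderNo, ItemID, IName, Date, Qty; row i has aⱼ where attribute j ∈ Orderi, else bᵢⱼ.
Initial tableau (one row per fragment):
  row 1: b11 a2 b13 b14 a5 a6
  row 2: b21 b22 a3 a4 b25 b26
  row 3: a1 a2 a3 a4 a5 b36
Rows 1 and 3 agree on OrderNo; apply OrderNo→IName, Qty and equate their IName, Qty entries.
Rows 1 and 3 agree on Date; apply Date→Price and equate their Price entries.
Rows 1 and 3 agree on Price, IName; apply Price, IName→ItemID and equate their ItemID entries.
Row 1 is now all distinguished symbols — the join is lossless.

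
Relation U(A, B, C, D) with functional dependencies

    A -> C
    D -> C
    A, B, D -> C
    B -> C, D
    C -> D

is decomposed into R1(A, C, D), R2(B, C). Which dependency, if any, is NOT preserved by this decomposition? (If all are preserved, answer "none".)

none

A → C lies within R1.
D → C lies within R1.
A, B, D → C: restricted closure across fragments reaches C.
B → C, D: restricted closure across fragments reaches C, D.
C → D lies within R1.
Every dependency is enforceable on the fragments, so the decomposition is dependency-preserving.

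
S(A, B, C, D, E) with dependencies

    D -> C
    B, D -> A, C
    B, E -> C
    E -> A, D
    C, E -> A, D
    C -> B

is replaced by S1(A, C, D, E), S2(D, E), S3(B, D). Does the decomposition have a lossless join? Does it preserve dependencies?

lossless but not dependency-preserving

Lossless test (chase): Rows 1 and 2 agree on D; apply D→C and equate their C entries. Rows 1 and 3 agree on D; apply D→C and equate their C entries. Rows 1 and 2 agree on E; apply E→A, D and equate their A, D entries. Rows 1 and 2 agree on C; apply C→B and equate their B entries. Rows 1 and 3 agree on C; apply C→B and equate their B entries. Rows 1 and 3 agree on B, D; apply B, D→A, C and equate their A, C entries. Row 1 is now all distinguished symbols — the join is lossless.
Dependency preservation: the restricted closure of {C} across the fragments never reaches {B}, so C → B cannot be enforced without a join — not preserved.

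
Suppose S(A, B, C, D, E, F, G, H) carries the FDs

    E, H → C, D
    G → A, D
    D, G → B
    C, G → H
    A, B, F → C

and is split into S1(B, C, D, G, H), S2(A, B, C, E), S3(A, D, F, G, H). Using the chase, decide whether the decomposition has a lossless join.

Chase test. Columns are A, B, C, D, E, F, G, H; row i has aⱼ where attribute j ∈ Si, else bᵢⱼ.
Initial tableau (one row per fragment):
  row 1: b11 a2 a3 a4 b15 b16 a7 a8
  row 2: a1 a2 a3 b24 a5 b26 b27 b28
  row 3: a1 b32 b33 a4 b35 a6 a7 a8
Rows 1 and 3 agree on G; apply G→A, D and equate their A, D entries.
Rows 1 and 3 agree on D, G; apply D, G→B and equate their B entries.
No row becomes fully distinguished — the join is lossy.

No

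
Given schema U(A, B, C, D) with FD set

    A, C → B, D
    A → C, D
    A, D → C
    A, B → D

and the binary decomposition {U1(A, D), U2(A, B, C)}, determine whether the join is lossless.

Yes

Common attributes: U1 ∩ U2 = {A}.
Closure of {A}: A → C, D applies, adding C, D; A, C → B, D applies, adding B. So (A)⁺ = {A, B, C, D}.
This closure contains every attribute of U1, so U1 ∩ U2 → U1. The join is lossless.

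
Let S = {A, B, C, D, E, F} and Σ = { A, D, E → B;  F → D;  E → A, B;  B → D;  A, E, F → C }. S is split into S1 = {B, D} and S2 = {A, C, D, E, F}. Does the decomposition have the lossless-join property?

Common attributes: S1 ∩ S2 = {D}.
No dependency enlarges {D}, so (D)⁺ = {D}.
The closure contains neither all of S1 = {B, D} nor all of S2 = {A, C, D, E, F}, so the common attributes are not a superkey of either fragment. The join is lossy.

No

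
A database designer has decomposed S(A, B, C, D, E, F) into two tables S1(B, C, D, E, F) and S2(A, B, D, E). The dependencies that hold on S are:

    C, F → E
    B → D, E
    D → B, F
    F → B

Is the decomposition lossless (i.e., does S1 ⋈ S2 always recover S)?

Common attributes: S1 ∩ S2 = {B, D, E}.
Closure of {B, D, E}: D → B, F applies, adding F. So (B, D, E)⁺ = {B, D, E, F}.
The closure contains neither all of S1 = {B, C, D, E, F} nor all of S2 = {A, B, D, E}, so the common attributes are not a superkey of either fragment. The join is lossy.

No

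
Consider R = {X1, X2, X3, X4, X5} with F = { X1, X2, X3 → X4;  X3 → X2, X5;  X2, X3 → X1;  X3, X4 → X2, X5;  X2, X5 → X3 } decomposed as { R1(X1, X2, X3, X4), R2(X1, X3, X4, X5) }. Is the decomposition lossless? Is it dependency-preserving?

lossless but not dependency-preserving

Lossless test: (X1, X3, X4)⁺ = {X1, X2, X3, X4, X5}, which contains all of one fragment — lossless.
Dependency preservation: the restricted closure of {X2, X5} across the fragments never reaches {X3}, so X2, X5 → X3 cannot be enforced without a join — not preserved.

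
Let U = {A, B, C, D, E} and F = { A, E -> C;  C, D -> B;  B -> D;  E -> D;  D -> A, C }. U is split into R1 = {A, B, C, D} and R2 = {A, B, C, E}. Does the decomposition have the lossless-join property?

Yes

Common attributes: R1 ∩ R2 = {A, B, C}.
Closure of {A, B, C}: B → D applies, adding D. So (A, B, C)⁺ = {A, B, C, D}.
This closure contains every attribute of R1, so R1 ∩ R2 → R1. The join is lossless.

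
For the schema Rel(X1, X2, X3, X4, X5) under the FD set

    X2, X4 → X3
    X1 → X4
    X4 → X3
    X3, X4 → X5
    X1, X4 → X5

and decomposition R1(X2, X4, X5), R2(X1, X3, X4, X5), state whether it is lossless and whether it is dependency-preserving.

lossy but dependency-preserving

Lossless test: (X4, X5)⁺ = {X3, X4, X5}, which is a superkey of neither fragment — lossy.
Dependency preservation: X2, X4 → X3 is not contained in any single fragment, but the restricted closure of its left-hand side across the fragments still reaches the right-hand side; the remaining FDs each lie inside some fragment. All dependencies are preserved.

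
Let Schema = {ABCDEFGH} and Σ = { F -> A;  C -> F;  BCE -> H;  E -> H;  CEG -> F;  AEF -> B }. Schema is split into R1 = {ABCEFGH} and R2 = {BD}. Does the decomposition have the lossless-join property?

Common attributes: R1 ∩ R2 = {B}.
No dependency enlarges {B}, so (B)⁺ = {B}.
The closure contains neither all of R1 = {ABCEFGH} nor all of R2 = {BD}, so the common attributes are not a superkey of either fragment. The join is lossy.

No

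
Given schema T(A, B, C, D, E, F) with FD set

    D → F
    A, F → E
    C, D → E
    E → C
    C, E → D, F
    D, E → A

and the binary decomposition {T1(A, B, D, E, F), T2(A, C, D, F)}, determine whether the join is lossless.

Yes

Common attributes: T1 ∩ T2 = {A, D, F}.
Closure of {A, D, F}: A, F → E applies, adding E; E → C applies, adding C. So (A, D, F)⁺ = {A, C, D, E, F}.
This closure contains every attribute of T2, so T1 ∩ T2 → T2. The join is lossless.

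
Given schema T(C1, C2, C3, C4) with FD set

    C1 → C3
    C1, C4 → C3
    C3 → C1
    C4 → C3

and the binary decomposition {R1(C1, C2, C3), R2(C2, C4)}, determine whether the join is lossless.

Common attributes: R1 ∩ R2 = {C2}.
No dependency enlarges {C2}, so (C2)⁺ = {C2}.
The closure contains neither all of R1 = {C1, C2, C3} nor all of R2 = {C2, C4}, so the common attributes are not a superkey of either fragment. The join is lossy.

No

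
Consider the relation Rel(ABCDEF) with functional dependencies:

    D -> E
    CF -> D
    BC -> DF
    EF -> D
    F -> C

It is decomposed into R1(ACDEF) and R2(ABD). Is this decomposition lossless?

Common attributes: R1 ∩ R2 = {AD}.
Closure of {AD}: D → E applies, adding E. So (AD)⁺ = {ADE}.
The closure contains neither all of R1 = {ACDEF} nor all of R2 = {ABD}, so the common attributes are not a superkey of either fragment. The join is lossy.

No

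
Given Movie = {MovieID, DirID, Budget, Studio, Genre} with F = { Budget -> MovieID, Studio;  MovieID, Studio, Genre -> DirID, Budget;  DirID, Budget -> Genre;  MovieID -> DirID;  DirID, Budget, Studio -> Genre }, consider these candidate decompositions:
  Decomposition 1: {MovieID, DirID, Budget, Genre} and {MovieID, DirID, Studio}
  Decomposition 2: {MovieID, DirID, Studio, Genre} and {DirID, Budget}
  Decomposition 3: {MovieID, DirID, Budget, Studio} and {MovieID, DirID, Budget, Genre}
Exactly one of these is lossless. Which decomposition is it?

Decomposition 1: common = {MovieID, DirID}, closure = {MovieID, DirID} → lossy.
Decomposition 2: common = {DirID}, closure = {DirID} → lossy.
Decomposition 3: common = {MovieID, DirID, Budget}, closure = {MovieID, DirID, Budget, Studio, Genre} → lossless.

Decomposition 3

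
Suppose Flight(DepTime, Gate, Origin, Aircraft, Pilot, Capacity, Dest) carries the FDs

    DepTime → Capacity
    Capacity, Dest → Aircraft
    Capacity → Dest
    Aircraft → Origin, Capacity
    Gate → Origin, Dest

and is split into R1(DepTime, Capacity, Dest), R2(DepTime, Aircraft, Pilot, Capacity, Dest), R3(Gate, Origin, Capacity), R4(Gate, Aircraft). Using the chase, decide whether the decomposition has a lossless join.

Chase test. Columns are DepTime, Gate, Origin, Aircraft, Pilot, Capacity, Dest; row i has aⱼ where attribute j ∈ Ri, else bᵢⱼ.
Initial tableau (one row per fragment):
  row 1: a1 b12 b13 b14 b15 a6 a7
  row 2: a1 b22 b23 a4 a5 a6 a7
  row 3: b31 a2 a3 b34 b35 a6 b37
  row 4: b41 a2 b43 a4 b45 b46 b47
Rows 1 and 2 agree on Capacity, Dest; apply Capacity, Dest→Aircraft and equate their Aircraft entries.
Rows 1 and 3 agree on Capacity; apply Capacity→Dest and equate their Dest entries.
Rows 1 and 2 agree on Aircraft; apply Aircraft→Origin, Capacity and equate their Origin, Capacity entries.
Rows 1 and 4 agree on Aircraft; apply Aircraft→Origin, Capacity and equate their Origin, Capacity entries.
Rows 3 and 4 agree on Gate; apply Gate→Origin, Dest and equate their Origin, Dest entries.
Rows 1 and 3 agree on Capacity, Dest; apply Capacity, Dest→Aircraft and equate their Aircraft entries.
No row becomes fully distinguished — the join is lossy.

No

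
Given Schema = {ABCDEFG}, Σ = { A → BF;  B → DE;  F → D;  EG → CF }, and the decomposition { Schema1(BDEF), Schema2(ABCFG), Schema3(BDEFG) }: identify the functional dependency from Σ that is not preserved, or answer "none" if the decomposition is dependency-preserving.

EG → CF

Check EG → CF: no single fragment contains all of {CEFG}, and the restricted closure of {EG} across the fragments never reaches {CF}.
A → BF is preserved.
B → DE is preserved.
F → D is preserved.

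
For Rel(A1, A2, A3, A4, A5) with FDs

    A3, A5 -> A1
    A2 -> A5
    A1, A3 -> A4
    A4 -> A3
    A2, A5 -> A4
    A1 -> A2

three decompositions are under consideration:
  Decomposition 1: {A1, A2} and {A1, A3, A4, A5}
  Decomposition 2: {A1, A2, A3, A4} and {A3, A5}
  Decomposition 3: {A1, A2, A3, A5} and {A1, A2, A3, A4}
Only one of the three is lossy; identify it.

Decomposition 2

Decomposition 1: common = {A1}, closure = {A1, A2, A3, A4, A5} → lossless.
Decomposition 2: common = {A3}, closure = {A3} → lossy.
Decomposition 3: common = {A1, A2, A3}, closure = {A1, A2, A3, A4, A5} → lossless.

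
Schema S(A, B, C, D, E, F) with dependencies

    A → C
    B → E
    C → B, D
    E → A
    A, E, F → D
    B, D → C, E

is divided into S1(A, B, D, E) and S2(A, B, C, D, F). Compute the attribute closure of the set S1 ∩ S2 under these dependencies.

S1 ∩ S2 = {A, B, D}.
A → C applies, adding C
B → E applies, adding E
Closure: {A, B, C, D, E}.

A, B, C, D, E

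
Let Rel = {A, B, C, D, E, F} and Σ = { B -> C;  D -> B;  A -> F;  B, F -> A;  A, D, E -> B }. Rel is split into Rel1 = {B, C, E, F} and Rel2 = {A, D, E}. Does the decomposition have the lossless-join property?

Common attributes: Rel1 ∩ Rel2 = {E}.
No dependency enlarges {E}, so (E)⁺ = {E}.
The closure contains neither all of Rel1 = {B, C, E, F} nor all of Rel2 = {A, D, E}, so the common attributes are not a superkey of either fragment. The join is lossy.

No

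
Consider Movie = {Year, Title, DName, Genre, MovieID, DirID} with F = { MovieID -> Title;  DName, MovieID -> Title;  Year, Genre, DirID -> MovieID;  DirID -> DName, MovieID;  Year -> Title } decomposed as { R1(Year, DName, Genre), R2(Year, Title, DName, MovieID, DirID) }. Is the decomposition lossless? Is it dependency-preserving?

lossy but dependency-preserving

Lossless test: (Year, DName)⁺ = {Year, Title, DName}, which is a superkey of neither fragment — lossy.
Dependency preservation: Year, Genre, DirID → MovieID is not contained in any single fragment, but the restricted closure of its left-hand side across the fragments still reaches the right-hand side; the remaining FDs each lie inside some fragment. All dependencies are preserved.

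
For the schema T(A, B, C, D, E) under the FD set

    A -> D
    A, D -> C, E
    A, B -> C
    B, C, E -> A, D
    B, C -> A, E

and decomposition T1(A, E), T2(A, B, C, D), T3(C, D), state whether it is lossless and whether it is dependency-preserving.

Lossless test (chase): Rows 1 and 2 agree on A; apply A→D and equate their D entries. Rows 1 and 2 agree on A, D; apply A, D→C, E and equate their C, E entries. Row 2 is now all distinguished symbols — the join is lossless.
Dependency preservation: A, D → C, E; B, C, E → A, D; B, C → A, E are not contained in any single fragment, but the restricted closure of each left-hand side across the fragments still reaches the right-hand side; the remaining FDs each lie inside some fragment. All dependencies are preserved.

lossless and dependency-preserving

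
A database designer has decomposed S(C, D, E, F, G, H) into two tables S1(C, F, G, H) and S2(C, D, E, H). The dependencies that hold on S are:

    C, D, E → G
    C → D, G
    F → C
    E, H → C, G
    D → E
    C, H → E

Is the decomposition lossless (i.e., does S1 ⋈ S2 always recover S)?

Common attributes: S1 ∩ S2 = {C, H}.
Closure of {C, H}: C → D, G applies, adding D, G; D → E applies, adding E. So (C, H)⁺ = {C, D, E, G, H}.
This closure contains every attribute of S2, so S1 ∩ S2 → S2. The join is lossless.

Yes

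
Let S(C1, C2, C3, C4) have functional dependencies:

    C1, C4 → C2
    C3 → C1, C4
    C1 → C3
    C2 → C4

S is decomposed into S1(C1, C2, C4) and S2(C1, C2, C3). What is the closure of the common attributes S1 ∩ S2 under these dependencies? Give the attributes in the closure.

C1, C2, C3, C4

S1 ∩ S2 = {C1, C2}.
C1 → C3 applies, adding C3
C2 → C4 applies, adding C4
Closure: {C1, C2, C3, C4}.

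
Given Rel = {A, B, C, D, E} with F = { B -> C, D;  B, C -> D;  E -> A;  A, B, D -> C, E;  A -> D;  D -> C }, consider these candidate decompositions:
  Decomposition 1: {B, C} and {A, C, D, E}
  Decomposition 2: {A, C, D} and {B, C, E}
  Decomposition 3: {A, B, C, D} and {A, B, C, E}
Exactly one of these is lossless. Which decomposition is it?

Decomposition 1: common = {C}, closure = {C} → lossy.
Decomposition 2: common = {C}, closure = {C} → lossy.
Decomposition 3: common = {A, B, C}, closure = {A, B, C, D, E} → lossless.

Decomposition 3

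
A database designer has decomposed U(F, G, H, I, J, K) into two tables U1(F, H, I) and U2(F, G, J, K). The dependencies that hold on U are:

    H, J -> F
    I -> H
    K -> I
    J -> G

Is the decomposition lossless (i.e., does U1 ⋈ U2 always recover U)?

Common attributes: U1 ∩ U2 = {F}.
No dependency enlarges {F}, so (F)⁺ = {F}.
The closure contains neither all of U1 = {F, H, I} nor all of U2 = {F, G, J, K}, so the common attributes are not a superkey of either fragment. The join is lossy.

No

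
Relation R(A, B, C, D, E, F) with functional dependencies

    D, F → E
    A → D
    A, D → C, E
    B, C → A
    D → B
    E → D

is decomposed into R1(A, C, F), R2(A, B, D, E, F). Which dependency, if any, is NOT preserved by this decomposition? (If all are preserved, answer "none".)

B, C → A

Check B, C → A: no single fragment contains all of {A, B, C}, and the restricted closure of {B, C} across the fragments never reaches {A}.
D, F → E is preserved.
A → D is preserved.
A, D → C, E is preserved.
D → B is preserved.
E → D is preserved.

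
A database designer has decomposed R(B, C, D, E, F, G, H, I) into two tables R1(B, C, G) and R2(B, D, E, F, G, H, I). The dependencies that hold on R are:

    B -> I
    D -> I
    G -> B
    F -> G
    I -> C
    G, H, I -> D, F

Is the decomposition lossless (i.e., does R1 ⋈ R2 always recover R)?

Yes

Common attributes: R1 ∩ R2 = {B, G}.
Closure of {B, G}: B → I applies, adding I; I → C applies, adding C. So (B, G)⁺ = {B, C, G, I}.
This closure contains every attribute of R1, so R1 ∩ R2 → R1. The join is lossless.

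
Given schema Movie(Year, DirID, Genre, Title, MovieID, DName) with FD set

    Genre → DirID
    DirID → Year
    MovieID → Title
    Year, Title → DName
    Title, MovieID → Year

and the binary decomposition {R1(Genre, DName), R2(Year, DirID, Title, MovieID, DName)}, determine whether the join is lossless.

Common attributes: R1 ∩ R2 = {DName}.
No dependency enlarges {DName}, so (DName)⁺ = {DName}.
The closure contains neither all of R1 = {Genre, DName} nor all of R2 = {Year, DirID, Title, MovieID, DName}, so the common attributes are not a superkey of either fragment. The join is lossy.

No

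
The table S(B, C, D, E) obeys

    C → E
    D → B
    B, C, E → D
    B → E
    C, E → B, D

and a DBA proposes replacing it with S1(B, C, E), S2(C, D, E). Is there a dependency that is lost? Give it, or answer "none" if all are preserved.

Check D → B: no single fragment contains all of {B, D}, and the restricted closure of {D} across the fragments never reaches {B}.
C → E is preserved.
B, C, E → D is preserved.
B → E is preserved.
C, E → B, D is preserved.

D → B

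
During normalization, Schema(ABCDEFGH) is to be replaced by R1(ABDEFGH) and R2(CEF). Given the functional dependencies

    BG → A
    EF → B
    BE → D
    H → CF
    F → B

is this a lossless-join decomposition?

Common attributes: R1 ∩ R2 = {EF}.
Closure of {EF}: EF → B applies, adding B; BE → D applies, adding D. So (EF)⁺ = {BDEF}.
The closure contains neither all of R1 = {ABDEFGH} nor all of R2 = {CEF}, so the common attributes are not a superkey of either fragment. The join is lossy.

No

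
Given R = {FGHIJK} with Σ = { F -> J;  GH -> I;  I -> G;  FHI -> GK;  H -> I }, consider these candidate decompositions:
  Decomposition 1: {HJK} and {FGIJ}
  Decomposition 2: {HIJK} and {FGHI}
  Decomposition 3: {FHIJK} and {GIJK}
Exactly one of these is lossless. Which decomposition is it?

Decomposition 1: common = {J}, closure = {J} → lossy.
Decomposition 2: common = {HI}, closure = {GHI} → lossy.
Decomposition 3: common = {IJK}, closure = {GIJK} → lossless.

Decomposition 3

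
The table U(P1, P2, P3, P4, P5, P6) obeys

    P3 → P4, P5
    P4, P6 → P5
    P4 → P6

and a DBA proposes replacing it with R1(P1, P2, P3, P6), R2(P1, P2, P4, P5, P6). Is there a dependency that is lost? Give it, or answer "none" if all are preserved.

P3 → P4, P5

Check P3 → P4, P5: no single fragment contains all of {P3, P4, P5}, and the restricted closure of {P3} across the fragments never reaches {P4, P5}.
P4, P6 → P5 is preserved.
P4 → P6 is preserved.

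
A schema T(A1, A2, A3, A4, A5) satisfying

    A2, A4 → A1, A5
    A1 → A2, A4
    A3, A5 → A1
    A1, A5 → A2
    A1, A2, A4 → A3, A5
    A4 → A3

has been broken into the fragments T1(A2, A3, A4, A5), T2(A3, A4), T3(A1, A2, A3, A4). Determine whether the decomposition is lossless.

Yes

Chase test. Columns are A1, A2, A3, A4, A5; row i has aⱼ where attribute j ∈ Ti, else bᵢⱼ.
Initial tableau (one row per fragment):
  row 1: b11 a2 a3 a4 a5
  row 2: b21 b22 a3 a4 b25
  row 3: a1 a2 a3 a4 b35
Rows 1 and 3 agree on A2, A4; apply A2, A4→A1, A5 and equate their A1, A5 entries.
Row 1 is now all distinguished symbols — the join is lossless.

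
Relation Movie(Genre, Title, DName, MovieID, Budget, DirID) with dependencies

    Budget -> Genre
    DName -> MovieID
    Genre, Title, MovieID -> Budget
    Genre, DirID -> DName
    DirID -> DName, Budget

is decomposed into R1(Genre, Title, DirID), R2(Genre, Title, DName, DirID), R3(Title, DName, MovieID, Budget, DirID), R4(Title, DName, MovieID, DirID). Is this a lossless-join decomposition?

Chase test. Columns are Genre, Title, DName, MovieID, Budget, DirID; row i has aⱼ where attribute j ∈ Ri, else bᵢⱼ.
Initial tableau (one row per fragment):
  row 1: a1 a2 b13 b14 b15 a6
  row 2: a1 a2 a3 b24 b25 a6
  row 3: b31 a2 a3 a4 a5 a6
  row 4: b41 a2 a3 a4 b45 a6
Rows 2 and 3 agree on DName; apply DName→MovieID and equate their MovieID entries.
Rows 1 and 2 agree on Genre, DirID; apply Genre, DirID→DName and equate their DName entries.
Rows 1 and 2 agree on DirID; apply DirID→DName, Budget and equate their DName, Budget entries.
Rows 1 and 3 agree on DirID; apply DirID→DName, Budget and equate their DName, Budget entries.
Rows 1 and 4 agree on DirID; apply DirID→DName, Budget and equate their DName, Budget entries.
Rows 1 and 3 agree on Budget; apply Budget→Genre and equate their Genre entries.
Rows 1 and 4 agree on Budget; apply Budget→Genre and equate their Genre entries.
Rows 1 and 2 agree on DName; apply DName→MovieID and equate their MovieID entries.
Row 1 is now all distinguished symbols — the join is lossless.

Yes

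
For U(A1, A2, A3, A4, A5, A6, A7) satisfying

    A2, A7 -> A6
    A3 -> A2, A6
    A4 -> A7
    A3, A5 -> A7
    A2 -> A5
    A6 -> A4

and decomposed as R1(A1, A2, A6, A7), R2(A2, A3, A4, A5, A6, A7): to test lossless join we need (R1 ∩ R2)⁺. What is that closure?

R1 ∩ R2 = {A2, A6, A7}.
A2 → A5 applies, adding A5
A6 → A4 applies, adding A4
Closure: {A2, A4, A5, A6, A7}.

A2, A4, A5, A6, A7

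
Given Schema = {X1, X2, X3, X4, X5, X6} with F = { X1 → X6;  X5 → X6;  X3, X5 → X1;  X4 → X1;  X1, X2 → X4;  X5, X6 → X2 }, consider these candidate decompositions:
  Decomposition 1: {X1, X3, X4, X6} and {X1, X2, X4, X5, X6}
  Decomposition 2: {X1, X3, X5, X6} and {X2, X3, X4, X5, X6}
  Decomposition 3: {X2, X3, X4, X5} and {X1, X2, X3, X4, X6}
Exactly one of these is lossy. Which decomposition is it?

Decomposition 1: common = {X1, X4, X6}, closure = {X1, X4, X6} → lossy.
Decomposition 2: common = {X3, X5, X6}, closure = {X1, X2, X3, X4, X5, X6} → lossless.
Decomposition 3: common = {X2, X3, X4}, closure = {X1, X2, X3, X4, X6} → lossless.

Decomposition 1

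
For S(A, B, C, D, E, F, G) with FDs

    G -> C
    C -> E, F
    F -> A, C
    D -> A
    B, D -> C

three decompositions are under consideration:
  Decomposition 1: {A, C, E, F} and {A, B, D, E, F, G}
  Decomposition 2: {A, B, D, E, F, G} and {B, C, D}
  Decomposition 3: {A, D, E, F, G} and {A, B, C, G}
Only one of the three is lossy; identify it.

Decomposition 3

Decomposition 1: common = {A, E, F}, closure = {A, C, E, F} → lossless.
Decomposition 2: common = {B, D}, closure = {A, B, C, D, E, F} → lossless.
Decomposition 3: common = {A, G}, closure = {A, C, E, F, G} → lossy.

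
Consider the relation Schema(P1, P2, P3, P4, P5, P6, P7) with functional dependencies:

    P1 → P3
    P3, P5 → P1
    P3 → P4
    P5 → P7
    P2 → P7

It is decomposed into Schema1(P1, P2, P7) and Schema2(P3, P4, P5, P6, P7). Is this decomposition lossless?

Common attributes: Schema1 ∩ Schema2 = {P7}.
No dependency enlarges {P7}, so (P7)⁺ = {P7}.
The closure contains neither all of Schema1 = {P1, P2, P7} nor all of Schema2 = {P3, P4, P5, P6, P7}, so the common attributes are not a superkey of either fragment. The join is lossy.

No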